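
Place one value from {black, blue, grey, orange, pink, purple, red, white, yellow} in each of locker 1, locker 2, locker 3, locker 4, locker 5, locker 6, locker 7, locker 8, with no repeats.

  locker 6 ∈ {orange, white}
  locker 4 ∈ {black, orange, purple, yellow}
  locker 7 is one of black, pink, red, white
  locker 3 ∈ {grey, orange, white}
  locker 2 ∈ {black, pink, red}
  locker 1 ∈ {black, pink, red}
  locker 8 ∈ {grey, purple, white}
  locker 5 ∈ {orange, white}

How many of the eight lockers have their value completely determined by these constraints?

3

Among the 8 variables, yellow fits only locker 4 (and all 8 values in {black, grey, orange, pink, purple, red, white, yellow} must be used), so locker 4 = yellow.
The 7 still-open variables together cover exactly {black, grey, orange, pink, purple, red, white} — 7 values for 7 variables — and purple appears only in locker 8's list, so locker 8 = purple.
The 6 still-open variables draw from only 6 values {black, grey, orange, pink, red, white}, so each is used; only locker 3 can be grey, hence locker 3 = grey.
locker 5 and locker 6 between them cover only {orange, white} — a naked pair. Remove those values from locker 7.
Determined: locker 3=grey, locker 4=yellow, locker 8=purple. The other lockers each still have more than one consistent value. That makes 3.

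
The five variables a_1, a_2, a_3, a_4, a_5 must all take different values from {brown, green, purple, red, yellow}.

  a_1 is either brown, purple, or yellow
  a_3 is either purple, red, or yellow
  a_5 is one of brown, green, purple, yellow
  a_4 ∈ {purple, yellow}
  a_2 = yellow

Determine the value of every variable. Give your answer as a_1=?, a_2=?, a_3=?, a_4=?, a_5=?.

a_2's domain is down to {yellow}, so a_2 = yellow. Remove yellow from a_1, a_3, a_4, a_5.
a_4's domain is down to {purple}, so a_4 = purple. Strike purple from a_1, a_3, a_5.
a_1 must be brown (only option left). Strike brown from a_5.
a_3 must be red (only option left).
a_5's domain is down to {green}, so a_5 = green.

a_1=brown, a_2=yellow, a_3=red, a_4=purple, a_5=green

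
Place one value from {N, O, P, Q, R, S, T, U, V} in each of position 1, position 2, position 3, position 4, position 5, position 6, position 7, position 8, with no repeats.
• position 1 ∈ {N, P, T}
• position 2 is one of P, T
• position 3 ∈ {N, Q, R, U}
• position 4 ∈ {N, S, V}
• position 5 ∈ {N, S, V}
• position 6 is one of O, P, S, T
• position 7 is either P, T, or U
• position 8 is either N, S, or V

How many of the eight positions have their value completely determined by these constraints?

2

position 4, position 5, position 8 share exactly the 3 values {N, S, V}; by pigeonhole those values go to them, so strike N, S, V from position 1, position 3, position 6.
position 1 and position 2 share exactly the 2 values {P, T}; by pigeonhole those values go to them, so strike P, T from position 6, position 7.
position 6 must be O (only option left).
That leaves position 7 = U. So position 3 can't be U.
Determined: position 6=O, position 7=U. The other positions each still have more than one consistent value. That makes 2.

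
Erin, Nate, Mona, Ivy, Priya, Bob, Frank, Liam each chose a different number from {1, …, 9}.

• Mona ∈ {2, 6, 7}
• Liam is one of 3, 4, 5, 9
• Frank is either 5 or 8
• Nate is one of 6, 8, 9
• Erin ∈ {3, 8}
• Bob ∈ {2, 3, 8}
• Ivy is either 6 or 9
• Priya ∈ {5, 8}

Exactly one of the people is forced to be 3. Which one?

Among the 8 variables, 4 fits only Liam (and all 8 values in {2, 3, 4, 5, 6, 7, 8, 9} must be used), so Liam = 4.
The 7 still-open variables together cover exactly {2, 3, 5, 6, 7, 8, 9} — 7 values for 7 variables — and 7 appears only in Mona's list, so Mona = 7.
Among the 6 still-open variables, 2 fits only Bob (and all 6 values in {2, 3, 5, 6, 8, 9} must be used), so Bob = 2.
The 5 still-open variables together cover exactly {3, 5, 6, 8, 9} — 5 values for 5 variables — and 3 appears only in Erin's list, so Erin = 3.

Erin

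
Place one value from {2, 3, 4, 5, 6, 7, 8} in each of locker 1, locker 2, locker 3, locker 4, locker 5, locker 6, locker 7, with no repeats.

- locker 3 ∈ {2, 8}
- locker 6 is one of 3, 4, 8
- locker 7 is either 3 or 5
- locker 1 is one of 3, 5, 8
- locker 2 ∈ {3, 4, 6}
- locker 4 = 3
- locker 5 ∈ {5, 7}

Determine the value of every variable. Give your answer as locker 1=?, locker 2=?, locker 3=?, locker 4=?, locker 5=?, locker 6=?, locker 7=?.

locker 4's domain is down to {3}, so locker 4 = 3. So locker 1, locker 2, locker 6, locker 7 can't be 3.
locker 7's domain is down to {5}, so locker 7 = 5. Eliminate 5 elsewhere: locker 1, locker 5.
locker 1 must be 8 (only option left). Strike 8 from locker 3, locker 6.
That leaves locker 3 = 2.
locker 5 has just one choice, so locker 5 = 7.
That leaves locker 6 = 4. So locker 2 can't be 4.
locker 2 must be 6 (only option left).

locker 1=8, locker 2=6, locker 3=2, locker 4=3, locker 5=7, locker 6=4, locker 7=5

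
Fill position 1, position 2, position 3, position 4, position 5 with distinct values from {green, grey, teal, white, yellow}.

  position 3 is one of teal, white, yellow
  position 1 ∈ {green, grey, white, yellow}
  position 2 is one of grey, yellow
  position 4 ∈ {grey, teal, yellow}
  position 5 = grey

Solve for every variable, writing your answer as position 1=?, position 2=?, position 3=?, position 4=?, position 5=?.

position 5's domain is down to {grey}, so position 5 = grey. Strike grey from position 1, position 2, position 4.
position 2 must be yellow (only option left). Remove yellow from position 1, position 3, position 4.
That leaves position 4 = teal. Strike teal from position 3.
That leaves position 3 = white. Strike white from position 1.
position 1 must be green (only option left).

position 1=green, position 2=yellow, position 3=white, position 4=teal, position 5=grey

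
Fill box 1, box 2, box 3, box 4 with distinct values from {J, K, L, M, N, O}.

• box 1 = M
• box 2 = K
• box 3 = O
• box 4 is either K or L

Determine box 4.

L

box 1's domain is down to {M}, so box 1 = M.
box 2 has just one choice, so box 2 = K. Remove K from box 4.
So box 4 = L.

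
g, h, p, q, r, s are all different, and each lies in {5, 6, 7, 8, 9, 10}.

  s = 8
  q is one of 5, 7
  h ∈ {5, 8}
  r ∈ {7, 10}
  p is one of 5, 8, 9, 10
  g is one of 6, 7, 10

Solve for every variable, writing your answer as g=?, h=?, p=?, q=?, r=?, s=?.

s's domain is down to {8}, so s = 8. Strike 8 from h, p.
That leaves h = 5. Remove 5 from p, q.
q must be 7 (only option left). Remove 7 from g, r.
r's domain is down to {10}, so r = 10. Remove 10 from g, p.
g's domain is down to {6}, so g = 6.
p has just one choice, so p = 9.

g=6, h=5, p=9, q=7, r=10, s=8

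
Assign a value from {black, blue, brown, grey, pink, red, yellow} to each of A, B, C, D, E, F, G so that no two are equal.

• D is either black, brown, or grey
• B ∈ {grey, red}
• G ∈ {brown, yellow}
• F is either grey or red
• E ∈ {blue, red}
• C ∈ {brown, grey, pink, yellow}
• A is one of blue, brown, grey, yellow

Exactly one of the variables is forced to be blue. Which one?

Among the 7 variables, black fits only D (and all 7 values in {black, blue, brown, grey, pink, red, yellow} must be used), so D = black.
The 6 still-open variables together cover exactly {blue, brown, grey, pink, red, yellow} — 6 values for 6 variables — and pink appears only in C's list, so C = pink.
The 2 variables B and F are confined to {grey, red}, which locks those values in; drop them from A, E.
So blue goes to E.

E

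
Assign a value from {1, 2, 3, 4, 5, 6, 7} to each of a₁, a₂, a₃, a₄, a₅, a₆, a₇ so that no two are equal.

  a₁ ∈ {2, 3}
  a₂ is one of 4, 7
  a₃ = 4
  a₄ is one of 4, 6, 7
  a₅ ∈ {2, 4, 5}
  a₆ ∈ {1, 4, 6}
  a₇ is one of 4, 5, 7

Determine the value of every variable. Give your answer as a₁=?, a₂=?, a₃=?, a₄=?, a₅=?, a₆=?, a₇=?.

a₃ has just one choice, so a₃ = 4. So a₂, a₄, a₅, a₆, a₇ can't be 4.
a₂'s domain is down to {7}, so a₂ = 7. Remove 7 from a₄, a₇.
a₄ must be 6 (only option left). Eliminate 6 elsewhere: a₆.
a₆ has just one choice, so a₆ = 1.
That leaves a₇ = 5. Remove 5 from a₅.
That leaves a₅ = 2. Eliminate 2 elsewhere: a₁.
That leaves a₁ = 3.

a₁=3, a₂=7, a₃=4, a₄=6, a₅=2, a₆=1, a₇=5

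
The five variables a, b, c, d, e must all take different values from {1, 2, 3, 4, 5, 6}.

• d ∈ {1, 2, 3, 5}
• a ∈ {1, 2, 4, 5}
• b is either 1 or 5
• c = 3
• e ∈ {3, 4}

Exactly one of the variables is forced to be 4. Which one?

e

c has just one choice, so c = 3. Remove 3 from d, e.
So 4 goes to e.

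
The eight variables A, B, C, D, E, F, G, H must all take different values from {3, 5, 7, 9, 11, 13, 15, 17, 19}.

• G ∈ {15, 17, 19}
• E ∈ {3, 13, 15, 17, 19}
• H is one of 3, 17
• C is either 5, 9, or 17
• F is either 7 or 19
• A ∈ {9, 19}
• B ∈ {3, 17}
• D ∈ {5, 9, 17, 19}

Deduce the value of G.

The 8 variables together cover exactly {3, 5, 7, 9, 13, 15, 17, 19} — 8 values for 8 variables — and 7 appears only in F's list, so F = 7.
Among the 7 still-open variables, 13 fits only E (and all 7 values in {3, 5, 9, 13, 15, 17, 19} must be used), so E = 13.
The 6 still-open variables together cover exactly {3, 5, 9, 15, 17, 19} — 6 values for 6 variables — and 15 appears only in G's list, so G = 15.

15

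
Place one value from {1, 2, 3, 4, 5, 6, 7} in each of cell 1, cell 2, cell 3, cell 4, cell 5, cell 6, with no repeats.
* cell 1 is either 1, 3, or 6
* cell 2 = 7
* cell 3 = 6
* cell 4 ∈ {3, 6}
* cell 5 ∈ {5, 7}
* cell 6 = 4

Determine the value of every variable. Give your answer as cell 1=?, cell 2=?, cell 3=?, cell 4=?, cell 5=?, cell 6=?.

cell 1=1, cell 2=7, cell 3=6, cell 4=3, cell 5=5, cell 6=4

cell 2 must be 7 (only option left). Strike 7 from cell 5.
cell 3's domain is down to {6}, so cell 3 = 6. Remove 6 from cell 1, cell 4.
cell 4's domain is down to {3}, so cell 4 = 3. Remove 3 from cell 1.
cell 5's domain is down to {5}, so cell 5 = 5.
cell 6 must be 4 (only option left).
cell 1's domain is down to {1}, so cell 1 = 1.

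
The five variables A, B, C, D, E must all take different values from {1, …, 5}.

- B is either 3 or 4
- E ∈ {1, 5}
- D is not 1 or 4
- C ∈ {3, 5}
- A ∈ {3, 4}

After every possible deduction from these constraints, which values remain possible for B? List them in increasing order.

The 5 variables together cover exactly {1, 2, 3, 4, 5} — 5 values for 5 variables — and 1 appears only in E's list, so E = 1.
The 4 still-open variables together cover exactly {2, 3, 4, 5} — 4 values for 4 variables — and 2 appears only in D's list, so D = 2.
The 3 still-open variables together cover exactly {3, 4, 5} — 3 values for 3 variables — and 5 appears only in C's list, so C = 5.
No further eliminations apply; B can still be any of 3, 4.

3, 4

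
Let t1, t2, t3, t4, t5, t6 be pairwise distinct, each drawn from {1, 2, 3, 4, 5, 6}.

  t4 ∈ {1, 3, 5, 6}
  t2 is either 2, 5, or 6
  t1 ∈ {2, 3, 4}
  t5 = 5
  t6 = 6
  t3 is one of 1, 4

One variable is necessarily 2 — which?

t2

t5 has just one choice, so t5 = 5. So t2, t4 can't be 5.
t6's domain is down to {6}, so t6 = 6. Strike 6 from t2, t4.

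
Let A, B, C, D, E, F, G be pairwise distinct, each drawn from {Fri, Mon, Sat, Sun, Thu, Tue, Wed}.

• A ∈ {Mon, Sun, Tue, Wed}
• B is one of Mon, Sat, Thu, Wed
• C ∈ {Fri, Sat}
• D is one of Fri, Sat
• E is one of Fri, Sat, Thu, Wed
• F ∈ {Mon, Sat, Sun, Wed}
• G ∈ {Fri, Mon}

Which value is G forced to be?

Mon

The 7 variables draw from only 7 values {Fri, Mon, Sat, Sun, Thu, Tue, Wed}, so each is used; only A can be Tue, hence A = Tue.
The 6 still-open variables together cover exactly {Fri, Mon, Sat, Sun, Thu, Wed} — 6 values for 6 variables — and Sun appears only in F's list, so F = Sun.
C and D share exactly the 2 values {Fri, Sat}; by pigeonhole those values go to them, so strike Fri, Sat from B, E, G.
So G = Mon.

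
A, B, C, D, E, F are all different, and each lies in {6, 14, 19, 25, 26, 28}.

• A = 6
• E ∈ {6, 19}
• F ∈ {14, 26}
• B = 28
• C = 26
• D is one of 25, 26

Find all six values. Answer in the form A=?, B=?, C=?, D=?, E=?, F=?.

A=6, B=28, C=26, D=25, E=19, F=14

A's domain is down to {6}, so A = 6. So E can't be 6.
B's domain is down to {28}, so B = 28.
C's domain is down to {26}, so C = 26. Eliminate 26 elsewhere: D, F.
D must be 25 (only option left).
E's domain is down to {19}, so E = 19.
That leaves F = 14.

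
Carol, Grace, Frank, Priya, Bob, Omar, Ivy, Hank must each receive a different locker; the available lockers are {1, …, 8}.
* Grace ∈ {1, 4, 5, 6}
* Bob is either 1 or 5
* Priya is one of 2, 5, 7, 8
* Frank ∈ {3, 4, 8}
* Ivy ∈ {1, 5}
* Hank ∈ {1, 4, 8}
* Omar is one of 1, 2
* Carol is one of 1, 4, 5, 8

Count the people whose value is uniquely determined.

The 8 variables together cover exactly {1, 2, 3, 4, 5, 6, 7, 8} — 8 values for 8 variables — and 3 appears only in Frank's list, so Frank = 3.
The 7 still-open variables together cover exactly {1, 2, 4, 5, 6, 7, 8} — 7 values for 7 variables — and 6 appears only in Grace's list, so Grace = 6.
The 6 still-open variables draw from only 6 values {1, 2, 4, 5, 7, 8}, so each is used; only Priya can be 7, hence Priya = 7.
The 5 still-open variables draw from only 5 values {1, 2, 4, 5, 8}, so each is used; only Omar can be 2, hence Omar = 2.
The 2 variables Bob and Ivy are confined to {1, 5}, which locks those values in; drop them from Carol, Hank.
Determined: Grace=6, Frank=3, Priya=7, Omar=2. The other people each still have more than one consistent value. That makes 4.

4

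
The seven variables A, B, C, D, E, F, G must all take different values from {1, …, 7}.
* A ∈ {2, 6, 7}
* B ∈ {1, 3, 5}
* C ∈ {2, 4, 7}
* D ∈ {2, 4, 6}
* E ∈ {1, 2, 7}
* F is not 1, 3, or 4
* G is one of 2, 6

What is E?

The 7 variables draw from only 7 values {1, 2, 3, 4, 5, 6, 7}, so each is used; only B can be 3, hence B = 3.
The 6 still-open variables together cover exactly {1, 2, 4, 5, 6, 7} — 6 values for 6 variables — and 1 appears only in E's list, so E = 1.

1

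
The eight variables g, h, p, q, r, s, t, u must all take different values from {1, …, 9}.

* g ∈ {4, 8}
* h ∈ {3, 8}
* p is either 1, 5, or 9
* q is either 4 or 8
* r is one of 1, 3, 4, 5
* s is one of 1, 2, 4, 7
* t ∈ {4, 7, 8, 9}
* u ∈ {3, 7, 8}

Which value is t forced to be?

The 8 variables together cover exactly {1, 2, 3, 4, 5, 7, 8, 9} — 8 values for 8 variables — and 2 appears only in s's list, so s = 2.
g and q share exactly the 2 values {4, 8}; by pigeonhole those values go to them, so strike 4, 8 from h, r, t, u.
h has just one choice, so h = 3. So r, u can't be 3.
u has just one choice, so u = 7. So t can't be 7.
So t = 9.

9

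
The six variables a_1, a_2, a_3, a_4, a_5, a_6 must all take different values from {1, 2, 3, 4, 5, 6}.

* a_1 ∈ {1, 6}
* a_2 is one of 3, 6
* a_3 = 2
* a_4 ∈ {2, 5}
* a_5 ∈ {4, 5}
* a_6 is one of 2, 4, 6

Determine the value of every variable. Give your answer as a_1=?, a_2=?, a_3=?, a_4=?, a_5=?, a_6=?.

a_1=1, a_2=3, a_3=2, a_4=5, a_5=4, a_6=6

a_3 has just one choice, so a_3 = 2. Remove 2 from a_4, a_6.
a_4 must be 5 (only option left). Eliminate 5 elsewhere: a_5.
That leaves a_5 = 4. So a_6 can't be 4.
a_6 has just one choice, so a_6 = 6. So a_1, a_2 can't be 6.
a_1 has just one choice, so a_1 = 1.
That leaves a_2 = 3.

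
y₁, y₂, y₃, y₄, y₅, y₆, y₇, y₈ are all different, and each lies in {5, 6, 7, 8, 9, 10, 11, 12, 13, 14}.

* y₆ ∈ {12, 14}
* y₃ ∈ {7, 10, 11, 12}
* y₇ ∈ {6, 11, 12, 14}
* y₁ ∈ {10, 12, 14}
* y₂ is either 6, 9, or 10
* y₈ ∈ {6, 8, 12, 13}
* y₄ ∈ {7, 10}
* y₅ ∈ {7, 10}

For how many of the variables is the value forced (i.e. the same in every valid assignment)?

The 2 variables y₄ and y₅ are confined to {7, 10}, which locks those values in; drop them from y₁, y₂, y₃.
y₁ and y₆ between them cover only {12, 14} — a naked pair. Remove those values from y₃, y₇, y₈.
y₃ must be 11 (only option left). Strike 11 from y₇.
y₇ has just one choice, so y₇ = 6. Remove 6 from y₂, y₈.
That leaves y₂ = 9.
Determined: y₂=9, y₃=11, y₇=6. The other variables each still have more than one consistent value. That makes 3.

3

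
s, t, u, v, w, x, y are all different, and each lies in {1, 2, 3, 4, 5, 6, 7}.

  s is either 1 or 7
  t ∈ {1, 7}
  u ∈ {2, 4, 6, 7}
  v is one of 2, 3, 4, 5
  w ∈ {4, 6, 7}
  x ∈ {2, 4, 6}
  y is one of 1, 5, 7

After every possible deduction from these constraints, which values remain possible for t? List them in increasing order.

Among the 7 variables, 3 fits only v (and all 7 values in {1, 2, 3, 4, 5, 6, 7} must be used), so v = 3.
Among the 6 still-open variables, 5 fits only y (and all 6 values in {1, 2, 4, 5, 6, 7} must be used), so y = 5.
s and t share exactly the 2 values {1, 7}; by pigeonhole those values go to them, so strike 1, 7 from u, w.
No further eliminations apply; t can still be any of 1, 7.

1, 7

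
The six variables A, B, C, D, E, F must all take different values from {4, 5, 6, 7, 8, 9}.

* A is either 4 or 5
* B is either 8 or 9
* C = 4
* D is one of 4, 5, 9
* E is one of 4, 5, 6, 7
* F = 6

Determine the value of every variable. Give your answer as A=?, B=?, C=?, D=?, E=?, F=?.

A=5, B=8, C=4, D=9, E=7, F=6

C must be 4 (only option left). So A, D, E can't be 4.
F must be 6 (only option left). Remove 6 from E.
A has just one choice, so A = 5. So D, E can't be 5.
That leaves D = 9. So B can't be 9.
E's domain is down to {7}, so E = 7.
B's domain is down to {8}, so B = 8.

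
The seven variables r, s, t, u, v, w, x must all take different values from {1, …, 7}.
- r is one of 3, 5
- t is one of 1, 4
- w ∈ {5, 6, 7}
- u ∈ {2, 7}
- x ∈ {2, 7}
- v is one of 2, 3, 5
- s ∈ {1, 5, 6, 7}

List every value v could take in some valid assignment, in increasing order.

The 7 variables together cover exactly {1, 2, 3, 4, 5, 6, 7} — 7 values for 7 variables — and 4 appears only in t's list, so t = 4.
Among the 6 still-open variables, 1 fits only s (and all 6 values in {1, 2, 3, 5, 6, 7} must be used), so s = 1.
The 5 still-open variables draw from only 5 values {2, 3, 5, 6, 7}, so each is used; only w can be 6, hence w = 6.
u and x between them cover only {2, 7} — a naked pair. Remove those values from v.
No further eliminations apply; v can still be any of 3, 5.

3, 5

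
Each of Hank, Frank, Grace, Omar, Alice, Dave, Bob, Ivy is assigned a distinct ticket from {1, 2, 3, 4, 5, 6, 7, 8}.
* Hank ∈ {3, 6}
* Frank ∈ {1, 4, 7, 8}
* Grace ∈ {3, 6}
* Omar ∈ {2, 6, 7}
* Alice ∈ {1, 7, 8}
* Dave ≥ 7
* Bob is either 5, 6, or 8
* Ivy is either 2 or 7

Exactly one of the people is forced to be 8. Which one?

Dave

Among the 8 variables, 4 fits only Frank (and all 8 values in {1, 2, 3, 4, 5, 6, 7, 8} must be used), so Frank = 4.
The 7 still-open variables together cover exactly {1, 2, 3, 5, 6, 7, 8} — 7 values for 7 variables — and 1 appears only in Alice's list, so Alice = 1.
Among the 6 still-open variables, 5 fits only Bob (and all 6 values in {2, 3, 5, 6, 7, 8} must be used), so Bob = 5.
The 5 still-open variables together cover exactly {2, 3, 6, 7, 8} — 5 values for 5 variables — and 8 appears only in Dave's list, so Dave = 8.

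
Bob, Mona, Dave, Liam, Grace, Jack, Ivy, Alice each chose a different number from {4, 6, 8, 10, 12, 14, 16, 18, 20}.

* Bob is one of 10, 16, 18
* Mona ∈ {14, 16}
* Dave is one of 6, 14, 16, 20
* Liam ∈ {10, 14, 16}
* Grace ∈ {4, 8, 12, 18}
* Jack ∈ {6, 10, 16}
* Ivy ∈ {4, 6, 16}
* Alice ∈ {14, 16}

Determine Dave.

20

The 2 variables Mona and Alice are confined to {14, 16}, which locks those values in; drop them from Bob, Dave, Liam, Jack, Ivy.
Liam has just one choice, so Liam = 10. Eliminate 10 elsewhere: Bob, Jack.
Jack has just one choice, so Jack = 6. Strike 6 from Dave, Ivy.
So Dave = 20.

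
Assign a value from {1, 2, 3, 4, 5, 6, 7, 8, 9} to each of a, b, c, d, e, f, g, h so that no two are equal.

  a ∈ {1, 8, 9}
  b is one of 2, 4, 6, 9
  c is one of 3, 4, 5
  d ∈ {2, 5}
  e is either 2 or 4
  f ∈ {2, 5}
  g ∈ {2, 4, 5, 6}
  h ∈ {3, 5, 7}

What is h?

7

d and f share exactly the 2 values {2, 5}; by pigeonhole those values go to them, so strike 2, 5 from b, c, e, g, h.
e has just one choice, so e = 4. So b, c, g can't be 4.
g must be 6 (only option left). So b can't be 6.
b has just one choice, so b = 9. So a can't be 9.
That leaves c = 3. So h can't be 3.
So h = 7.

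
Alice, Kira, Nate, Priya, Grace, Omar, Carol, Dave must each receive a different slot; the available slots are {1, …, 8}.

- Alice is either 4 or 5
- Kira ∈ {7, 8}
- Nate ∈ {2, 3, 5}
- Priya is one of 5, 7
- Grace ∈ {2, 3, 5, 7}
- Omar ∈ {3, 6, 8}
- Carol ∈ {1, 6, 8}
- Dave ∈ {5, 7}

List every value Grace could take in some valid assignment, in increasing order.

2, 3

The 8 variables together cover exactly {1, 2, 3, 4, 5, 6, 7, 8} — 8 values for 8 variables — and 1 appears only in Carol's list, so Carol = 1.
The 7 still-open variables draw from only 7 values {2, 3, 4, 5, 6, 7, 8}, so each is used; only Alice can be 4, hence Alice = 4.
Among the 6 still-open variables, 6 fits only Omar (and all 6 values in {2, 3, 5, 6, 7, 8} must be used), so Omar = 6.
The 5 still-open variables together cover exactly {2, 3, 5, 7, 8} — 5 values for 5 variables — and 8 appears only in Kira's list, so Kira = 8.
Priya and Dave share exactly the 2 values {5, 7}; by pigeonhole those values go to them, so strike 5, 7 from Nate, Grace.
No further eliminations apply; Grace can still be any of 2, 3.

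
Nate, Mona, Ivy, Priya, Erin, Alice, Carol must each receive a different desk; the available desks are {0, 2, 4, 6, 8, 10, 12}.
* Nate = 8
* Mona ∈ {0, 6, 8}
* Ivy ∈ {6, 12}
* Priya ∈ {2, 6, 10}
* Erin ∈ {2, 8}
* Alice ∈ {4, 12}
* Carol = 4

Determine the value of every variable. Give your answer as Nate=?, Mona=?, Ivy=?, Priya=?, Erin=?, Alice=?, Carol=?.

Nate must be 8 (only option left). Eliminate 8 elsewhere: Mona, Erin.
That leaves Erin = 2. Remove 2 from Priya.
That leaves Carol = 4. So Alice can't be 4.
That leaves Alice = 12. Remove 12 from Ivy.
Ivy must be 6 (only option left). So Mona, Priya can't be 6.
That leaves Priya = 10.
That leaves Mona = 0.

Nate=8, Mona=0, Ivy=6, Priya=10, Erin=2, Alice=12, Carol=4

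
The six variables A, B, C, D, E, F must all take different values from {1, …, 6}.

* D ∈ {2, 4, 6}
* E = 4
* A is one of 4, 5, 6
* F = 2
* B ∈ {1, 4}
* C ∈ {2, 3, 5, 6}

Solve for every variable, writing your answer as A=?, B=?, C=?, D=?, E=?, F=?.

A=5, B=1, C=3, D=6, E=4, F=2

E has just one choice, so E = 4. Remove 4 from A, B, D.
That leaves F = 2. Eliminate 2 elsewhere: C, D.
B's domain is down to {1}, so B = 1.
That leaves D = 6. So A, C can't be 6.
That leaves A = 5. Eliminate 5 elsewhere: C.
C's domain is down to {3}, so C = 3.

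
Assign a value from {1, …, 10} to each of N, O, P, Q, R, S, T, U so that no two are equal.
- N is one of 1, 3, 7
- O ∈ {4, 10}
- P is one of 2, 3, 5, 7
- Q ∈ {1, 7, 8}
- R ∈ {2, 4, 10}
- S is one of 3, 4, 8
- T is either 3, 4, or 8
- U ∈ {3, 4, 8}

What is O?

10

The 8 variables draw from only 8 values {1, 2, 3, 4, 5, 7, 8, 10}, so each is used; only P can be 5, hence P = 5.
Among the 7 still-open variables, 2 fits only R (and all 7 values in {1, 2, 3, 4, 7, 8, 10} must be used), so R = 2.
The 6 still-open variables draw from only 6 values {1, 3, 4, 7, 8, 10}, so each is used; only O can be 10, hence O = 10.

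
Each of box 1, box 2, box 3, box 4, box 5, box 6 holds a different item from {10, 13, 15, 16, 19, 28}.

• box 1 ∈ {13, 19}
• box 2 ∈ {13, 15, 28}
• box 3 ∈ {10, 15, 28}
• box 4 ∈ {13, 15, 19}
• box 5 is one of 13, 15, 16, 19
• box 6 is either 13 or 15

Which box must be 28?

box 2

Among the 6 variables, 10 fits only box 3 (and all 6 values in {10, 13, 15, 16, 19, 28} must be used), so box 3 = 10.
The 5 still-open variables together cover exactly {13, 15, 16, 19, 28} — 5 values for 5 variables — and 16 appears only in box 5's list, so box 5 = 16.
Among the 4 still-open variables, 28 fits only box 2 (and all 4 values in {13, 15, 19, 28} must be used), so box 2 = 28.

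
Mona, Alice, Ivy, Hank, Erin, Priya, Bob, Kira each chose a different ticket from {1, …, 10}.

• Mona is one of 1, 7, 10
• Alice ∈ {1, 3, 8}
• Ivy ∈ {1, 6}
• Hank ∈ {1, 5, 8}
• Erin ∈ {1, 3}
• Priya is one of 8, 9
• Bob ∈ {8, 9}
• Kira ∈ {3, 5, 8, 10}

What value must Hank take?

5

Among the 8 variables, 6 fits only Ivy (and all 8 values in {1, 3, 5, 6, 7, 8, 9, 10} must be used), so Ivy = 6.
Among the 7 still-open variables, 7 fits only Mona (and all 7 values in {1, 3, 5, 7, 8, 9, 10} must be used), so Mona = 7.
The 6 still-open variables together cover exactly {1, 3, 5, 8, 9, 10} — 6 values for 6 variables — and 10 appears only in Kira's list, so Kira = 10.
Among the 5 still-open variables, 5 fits only Hank (and all 5 values in {1, 3, 5, 8, 9} must be used), so Hank = 5.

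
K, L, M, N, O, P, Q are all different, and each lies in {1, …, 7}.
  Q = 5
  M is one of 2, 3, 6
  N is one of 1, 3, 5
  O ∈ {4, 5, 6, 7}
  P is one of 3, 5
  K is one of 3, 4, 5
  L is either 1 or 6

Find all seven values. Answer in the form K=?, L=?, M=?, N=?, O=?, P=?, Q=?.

Q has just one choice, so Q = 5. Remove 5 from K, N, O, P.
That leaves P = 3. So K, M, N can't be 3.
K's domain is down to {4}, so K = 4. Eliminate 4 elsewhere: O.
N's domain is down to {1}, so N = 1. Remove 1 from L.
L must be 6 (only option left). Remove 6 from M, O.
M's domain is down to {2}, so M = 2.
That leaves O = 7.

K=4, L=6, M=2, N=1, O=7, P=3, Q=5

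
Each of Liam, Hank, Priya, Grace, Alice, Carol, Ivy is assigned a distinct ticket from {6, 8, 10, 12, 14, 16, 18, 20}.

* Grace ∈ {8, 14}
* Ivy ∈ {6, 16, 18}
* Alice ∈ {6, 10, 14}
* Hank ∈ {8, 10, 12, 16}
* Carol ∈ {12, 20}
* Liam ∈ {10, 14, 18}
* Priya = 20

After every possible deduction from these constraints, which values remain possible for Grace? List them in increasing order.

8, 14

Priya must be 20 (only option left). Strike 20 from Carol.
Carol must be 12 (only option left). Strike 12 from Hank.
No further eliminations apply; Grace can still be any of 8, 14.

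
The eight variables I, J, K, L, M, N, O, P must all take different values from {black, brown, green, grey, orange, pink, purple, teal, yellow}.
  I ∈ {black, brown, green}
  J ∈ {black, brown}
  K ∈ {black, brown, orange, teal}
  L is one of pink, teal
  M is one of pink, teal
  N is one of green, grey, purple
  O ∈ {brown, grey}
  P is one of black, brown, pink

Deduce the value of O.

grey

The 8 variables draw from only 8 values {black, brown, green, grey, orange, pink, purple, teal}, so each is used; only K can be orange, hence K = orange.
Among the 7 still-open variables, purple fits only N (and all 7 values in {black, brown, green, grey, pink, purple, teal} must be used), so N = purple.
The 6 still-open variables together cover exactly {black, brown, green, grey, pink, teal} — 6 values for 6 variables — and green appears only in I's list, so I = green.
The 5 still-open variables together cover exactly {black, brown, grey, pink, teal} — 5 values for 5 variables — and grey appears only in O's list, so O = grey.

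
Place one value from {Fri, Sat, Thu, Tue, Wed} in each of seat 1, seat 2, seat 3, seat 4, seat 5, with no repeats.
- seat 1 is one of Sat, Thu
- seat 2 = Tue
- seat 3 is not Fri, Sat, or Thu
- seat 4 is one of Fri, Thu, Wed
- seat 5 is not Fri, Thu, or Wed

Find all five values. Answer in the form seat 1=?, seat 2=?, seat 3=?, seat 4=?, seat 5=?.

seat 2's domain is down to {Tue}, so seat 2 = Tue. Strike Tue from seat 3, seat 5.
seat 3's domain is down to {Wed}, so seat 3 = Wed. Eliminate Wed elsewhere: seat 4.
That leaves seat 5 = Sat. Remove Sat from seat 1.
That leaves seat 1 = Thu. Remove Thu from seat 4.
That leaves seat 4 = Fri.

seat 1=Thu, seat 2=Tue, seat 3=Wed, seat 4=Fri, seat 5=Sat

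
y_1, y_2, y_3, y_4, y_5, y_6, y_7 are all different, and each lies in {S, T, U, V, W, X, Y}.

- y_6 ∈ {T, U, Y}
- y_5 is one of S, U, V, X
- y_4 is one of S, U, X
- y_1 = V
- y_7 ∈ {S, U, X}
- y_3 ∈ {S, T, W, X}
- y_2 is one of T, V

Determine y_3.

W

y_1's domain is down to {V}, so y_1 = V. Remove V from y_2, y_5.
y_2 must be T (only option left). Strike T from y_3, y_6.
Among the 5 still-open variables, W fits only y_3 (and all 5 values in {S, U, W, X, Y} must be used), so y_3 = W.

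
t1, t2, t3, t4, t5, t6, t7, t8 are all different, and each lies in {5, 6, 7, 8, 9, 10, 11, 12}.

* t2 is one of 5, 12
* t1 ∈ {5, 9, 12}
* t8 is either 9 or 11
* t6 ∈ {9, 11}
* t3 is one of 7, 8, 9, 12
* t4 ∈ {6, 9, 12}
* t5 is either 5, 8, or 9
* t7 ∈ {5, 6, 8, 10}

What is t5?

8

The 8 variables draw from only 8 values {5, 6, 7, 8, 9, 10, 11, 12}, so each is used; only t3 can be 7, hence t3 = 7.
The 7 still-open variables together cover exactly {5, 6, 8, 9, 10, 11, 12} — 7 values for 7 variables — and 10 appears only in t7's list, so t7 = 10.
The 6 still-open variables draw from only 6 values {5, 6, 8, 9, 11, 12}, so each is used; only t4 can be 6, hence t4 = 6.
The 5 still-open variables draw from only 5 values {5, 8, 9, 11, 12}, so each is used; only t5 can be 8, hence t5 = 8.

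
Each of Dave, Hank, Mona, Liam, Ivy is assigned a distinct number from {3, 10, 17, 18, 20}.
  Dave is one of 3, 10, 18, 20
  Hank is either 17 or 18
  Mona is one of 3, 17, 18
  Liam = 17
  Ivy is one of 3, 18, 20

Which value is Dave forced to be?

Liam must be 17 (only option left). Remove 17 from Hank, Mona.
That leaves Hank = 18. Eliminate 18 elsewhere: Dave, Mona, Ivy.
Mona has just one choice, so Mona = 3. Strike 3 from Dave, Ivy.
Ivy must be 20 (only option left). Strike 20 from Dave.
So Dave = 10.

10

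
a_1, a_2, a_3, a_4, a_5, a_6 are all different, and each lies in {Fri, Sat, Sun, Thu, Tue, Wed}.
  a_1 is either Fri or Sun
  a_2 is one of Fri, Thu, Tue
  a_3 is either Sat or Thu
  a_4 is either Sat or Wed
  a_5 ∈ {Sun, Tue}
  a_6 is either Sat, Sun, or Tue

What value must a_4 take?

Among the 6 variables, Wed fits only a_4 (and all 6 values in {Fri, Sat, Sun, Thu, Tue, Wed} must be used), so a_4 = Wed.

Wed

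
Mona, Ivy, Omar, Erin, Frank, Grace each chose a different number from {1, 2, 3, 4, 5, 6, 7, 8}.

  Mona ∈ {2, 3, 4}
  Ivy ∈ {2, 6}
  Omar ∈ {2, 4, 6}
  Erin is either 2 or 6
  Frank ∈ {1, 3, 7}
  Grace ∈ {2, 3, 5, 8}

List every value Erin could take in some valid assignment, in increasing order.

2, 6

Ivy and Erin between them cover only {2, 6} — a naked pair. Remove those values from Mona, Omar, Grace.
That leaves Omar = 4. Eliminate 4 elsewhere: Mona.
That leaves Mona = 3. Remove 3 from Frank, Grace.
No further eliminations apply; Erin can still be any of 2, 6.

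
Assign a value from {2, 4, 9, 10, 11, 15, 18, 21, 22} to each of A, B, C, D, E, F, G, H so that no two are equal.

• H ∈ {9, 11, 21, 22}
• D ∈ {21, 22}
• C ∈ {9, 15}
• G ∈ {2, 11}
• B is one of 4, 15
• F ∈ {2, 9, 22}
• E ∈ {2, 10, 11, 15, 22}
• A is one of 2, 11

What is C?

15

Among the 8 variables, 4 fits only B (and all 8 values in {2, 4, 9, 10, 11, 15, 21, 22} must be used), so B = 4.
Among the 7 still-open variables, 10 fits only E (and all 7 values in {2, 9, 10, 11, 15, 21, 22} must be used), so E = 10.
Among the 6 still-open variables, 15 fits only C (and all 6 values in {2, 9, 11, 15, 21, 22} must be used), so C = 15.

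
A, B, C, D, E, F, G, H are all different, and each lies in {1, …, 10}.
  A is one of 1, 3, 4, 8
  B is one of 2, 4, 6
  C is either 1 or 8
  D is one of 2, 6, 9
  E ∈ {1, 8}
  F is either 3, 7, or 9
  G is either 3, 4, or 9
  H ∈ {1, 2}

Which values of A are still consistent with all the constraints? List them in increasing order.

Among the 8 variables, 7 fits only F (and all 8 values in {1, 2, 3, 4, 6, 7, 8, 9} must be used), so F = 7.
The 2 variables C and E are confined to {1, 8}, which locks those values in; drop them from A, H.
That leaves H = 2. Strike 2 from B, D.
No further eliminations apply; A can still be any of 3, 4.

3, 4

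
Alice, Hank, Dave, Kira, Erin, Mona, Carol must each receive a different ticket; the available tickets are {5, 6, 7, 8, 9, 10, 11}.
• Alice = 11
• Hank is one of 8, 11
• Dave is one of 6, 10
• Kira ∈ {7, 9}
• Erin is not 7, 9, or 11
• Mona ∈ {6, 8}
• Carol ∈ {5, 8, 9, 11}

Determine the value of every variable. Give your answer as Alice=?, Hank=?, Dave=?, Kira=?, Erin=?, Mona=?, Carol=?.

Alice=11, Hank=8, Dave=10, Kira=7, Erin=5, Mona=6, Carol=9

Alice's domain is down to {11}, so Alice = 11. Strike 11 from Hank, Carol.
Hank's domain is down to {8}, so Hank = 8. So Erin, Mona, Carol can't be 8.
That leaves Mona = 6. Strike 6 from Dave, Erin.
Dave has just one choice, so Dave = 10. Strike 10 from Erin.
Erin must be 5 (only option left). Strike 5 from Carol.
That leaves Carol = 9. Eliminate 9 elsewhere: Kira.
Kira has just one choice, so Kira = 7.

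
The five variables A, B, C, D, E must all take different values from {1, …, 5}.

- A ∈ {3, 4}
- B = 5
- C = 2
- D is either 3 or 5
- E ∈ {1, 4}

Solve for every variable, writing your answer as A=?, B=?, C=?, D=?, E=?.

B has just one choice, so B = 5. Remove 5 from D.
C has just one choice, so C = 2.
D has just one choice, so D = 3. Strike 3 from A.
A must be 4 (only option left). Strike 4 from E.
E must be 1 (only option left).

A=4, B=5, C=2, D=3, E=1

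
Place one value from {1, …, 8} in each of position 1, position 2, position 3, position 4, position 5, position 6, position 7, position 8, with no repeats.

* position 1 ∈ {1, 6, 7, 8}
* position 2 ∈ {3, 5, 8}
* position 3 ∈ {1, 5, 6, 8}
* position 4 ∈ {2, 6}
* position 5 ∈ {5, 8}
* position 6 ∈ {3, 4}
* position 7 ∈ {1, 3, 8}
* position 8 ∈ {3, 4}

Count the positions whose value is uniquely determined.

4

The 8 variables draw from only 8 values {1, 2, 3, 4, 5, 6, 7, 8}, so each is used; only position 4 can be 2, hence position 4 = 2.
Among the 7 still-open variables, 7 fits only position 1 (and all 7 values in {1, 3, 4, 5, 6, 7, 8} must be used), so position 1 = 7.
Among the 6 still-open variables, 6 fits only position 3 (and all 6 values in {1, 3, 4, 5, 6, 8} must be used), so position 3 = 6.
The 5 still-open variables together cover exactly {1, 3, 4, 5, 8} — 5 values for 5 variables — and 1 appears only in position 7's list, so position 7 = 1.
position 6 and position 8 share exactly the 2 values {3, 4}; by pigeonhole those values go to them, so strike 3, 4 from position 2.
Determined: position 1=7, position 3=6, position 4=2, position 7=1. The other positions each still have more than one consistent value. That makes 4.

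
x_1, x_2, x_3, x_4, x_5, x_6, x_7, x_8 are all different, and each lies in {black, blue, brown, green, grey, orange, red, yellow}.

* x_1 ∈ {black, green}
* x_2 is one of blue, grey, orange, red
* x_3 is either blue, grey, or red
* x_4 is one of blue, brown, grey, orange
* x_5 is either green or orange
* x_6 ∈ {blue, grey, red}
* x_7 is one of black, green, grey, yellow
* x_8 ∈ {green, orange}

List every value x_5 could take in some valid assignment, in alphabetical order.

The 8 variables together cover exactly {black, blue, brown, green, grey, orange, red, yellow} — 8 values for 8 variables — and brown appears only in x_4's list, so x_4 = brown.
The 7 still-open variables together cover exactly {black, blue, green, grey, orange, red, yellow} — 7 values for 7 variables — and yellow appears only in x_7's list, so x_7 = yellow.
Among the 6 still-open variables, black fits only x_1 (and all 6 values in {black, blue, green, grey, orange, red} must be used), so x_1 = black.
x_5 and x_8 between them cover only {green, orange} — a naked pair. Remove those values from x_2.
No further eliminations apply; x_5 can still be any of green, orange.

green, orange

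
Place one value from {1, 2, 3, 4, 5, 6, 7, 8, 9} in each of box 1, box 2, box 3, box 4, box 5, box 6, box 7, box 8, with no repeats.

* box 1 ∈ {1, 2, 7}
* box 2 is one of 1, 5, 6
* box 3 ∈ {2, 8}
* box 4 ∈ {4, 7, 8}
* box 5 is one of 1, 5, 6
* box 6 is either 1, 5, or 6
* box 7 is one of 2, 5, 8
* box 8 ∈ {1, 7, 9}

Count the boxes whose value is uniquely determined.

3

Among the 8 variables, 4 fits only box 4 (and all 8 values in {1, 2, 4, 5, 6, 7, 8, 9} must be used), so box 4 = 4.
The 7 still-open variables together cover exactly {1, 2, 5, 6, 7, 8, 9} — 7 values for 7 variables — and 9 appears only in box 8's list, so box 8 = 9.
The 6 still-open variables draw from only 6 values {1, 2, 5, 6, 7, 8}, so each is used; only box 1 can be 7, hence box 1 = 7.
The 3 variables box 2, box 5, box 6 are confined to {1, 5, 6}, which locks those values in; drop them from box 7.
Determined: box 1=7, box 4=4, box 8=9. The other boxes each still have more than one consistent value. That makes 3.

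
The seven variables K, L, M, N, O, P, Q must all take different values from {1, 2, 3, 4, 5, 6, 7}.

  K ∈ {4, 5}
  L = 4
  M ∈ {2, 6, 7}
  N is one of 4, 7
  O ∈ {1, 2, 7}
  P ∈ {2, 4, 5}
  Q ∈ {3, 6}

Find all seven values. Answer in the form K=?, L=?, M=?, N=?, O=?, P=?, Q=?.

K=5, L=4, M=6, N=7, O=1, P=2, Q=3

L's domain is down to {4}, so L = 4. So K, N, P can't be 4.
N's domain is down to {7}, so N = 7. Eliminate 7 elsewhere: M, O.
That leaves K = 5. So P can't be 5.
P has just one choice, so P = 2. Strike 2 from M, O.
M's domain is down to {6}, so M = 6. Strike 6 from Q.
That leaves O = 1.
Q must be 3 (only option left).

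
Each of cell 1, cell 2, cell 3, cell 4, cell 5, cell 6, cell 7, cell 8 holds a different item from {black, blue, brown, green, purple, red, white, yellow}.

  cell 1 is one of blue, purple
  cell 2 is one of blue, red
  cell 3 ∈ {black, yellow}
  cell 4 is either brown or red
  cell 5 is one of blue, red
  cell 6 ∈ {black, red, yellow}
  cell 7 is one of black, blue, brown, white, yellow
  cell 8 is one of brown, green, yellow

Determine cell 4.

Among the 8 variables, green fits only cell 8 (and all 8 values in {black, blue, brown, green, purple, red, white, yellow} must be used), so cell 8 = green.
The 7 still-open variables together cover exactly {black, blue, brown, purple, red, white, yellow} — 7 values for 7 variables — and purple appears only in cell 1's list, so cell 1 = purple.
The 6 still-open variables together cover exactly {black, blue, brown, red, white, yellow} — 6 values for 6 variables — and white appears only in cell 7's list, so cell 7 = white.
The 5 still-open variables together cover exactly {black, blue, brown, red, yellow} — 5 values for 5 variables — and brown appears only in cell 4's list, so cell 4 = brown.

brown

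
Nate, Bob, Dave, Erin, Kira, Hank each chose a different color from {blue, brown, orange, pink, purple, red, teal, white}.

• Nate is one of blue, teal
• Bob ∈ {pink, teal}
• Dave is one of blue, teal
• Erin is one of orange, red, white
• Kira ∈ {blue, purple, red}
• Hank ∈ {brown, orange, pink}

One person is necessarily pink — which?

The 2 variables Nate and Dave are confined to {blue, teal}, which locks those values in; drop them from Bob, Kira.
So pink goes to Bob.

Bob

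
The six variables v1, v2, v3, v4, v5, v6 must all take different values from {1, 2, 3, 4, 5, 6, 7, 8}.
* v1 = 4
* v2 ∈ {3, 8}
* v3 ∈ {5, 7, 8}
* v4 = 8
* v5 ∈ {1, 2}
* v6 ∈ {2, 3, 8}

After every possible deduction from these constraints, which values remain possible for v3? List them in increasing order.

5, 7

v1's domain is down to {4}, so v1 = 4.
v4 has just one choice, so v4 = 8. So v2, v3, v6 can't be 8.
That leaves v2 = 3. So v6 can't be 3.
That leaves v6 = 2. Eliminate 2 elsewhere: v5.
That leaves v5 = 1.
No further eliminations apply; v3 can still be any of 5, 7.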